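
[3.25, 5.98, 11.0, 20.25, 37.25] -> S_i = 3.25*1.84^i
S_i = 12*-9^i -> [12, -108, 972, -8748, 78732]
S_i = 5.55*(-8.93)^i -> [5.55, -49.56, 442.58, -3952.28, 35293.83]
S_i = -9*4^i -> [-9, -36, -144, -576, -2304]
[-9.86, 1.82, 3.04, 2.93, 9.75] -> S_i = Random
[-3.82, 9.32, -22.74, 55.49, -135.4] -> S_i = -3.82*(-2.44)^i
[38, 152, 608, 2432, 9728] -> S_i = 38*4^i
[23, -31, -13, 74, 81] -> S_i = Random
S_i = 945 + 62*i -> [945, 1007, 1069, 1131, 1193]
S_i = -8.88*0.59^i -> [-8.88, -5.24, -3.09, -1.82, -1.08]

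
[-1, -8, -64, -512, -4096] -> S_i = -1*8^i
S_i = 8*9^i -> [8, 72, 648, 5832, 52488]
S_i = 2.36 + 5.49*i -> [2.36, 7.85, 13.34, 18.83, 24.32]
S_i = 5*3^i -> [5, 15, 45, 135, 405]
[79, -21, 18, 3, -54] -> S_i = Random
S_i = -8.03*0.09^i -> [-8.03, -0.72, -0.07, -0.01, -0.0]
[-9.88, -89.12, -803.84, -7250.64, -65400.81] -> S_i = -9.88*9.02^i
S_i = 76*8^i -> [76, 608, 4864, 38912, 311296]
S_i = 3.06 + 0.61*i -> [3.06, 3.67, 4.28, 4.89, 5.5]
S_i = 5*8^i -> [5, 40, 320, 2560, 20480]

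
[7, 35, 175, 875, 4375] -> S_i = 7*5^i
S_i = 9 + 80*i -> [9, 89, 169, 249, 329]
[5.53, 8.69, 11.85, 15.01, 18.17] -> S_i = 5.53 + 3.16*i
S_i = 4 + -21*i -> [4, -17, -38, -59, -80]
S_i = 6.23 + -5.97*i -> [6.23, 0.26, -5.71, -11.68, -17.65]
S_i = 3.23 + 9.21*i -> [3.23, 12.44, 21.65, 30.86, 40.07]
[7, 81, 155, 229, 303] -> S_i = 7 + 74*i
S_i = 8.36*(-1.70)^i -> [8.36, -14.21, 24.16, -41.07, 69.82]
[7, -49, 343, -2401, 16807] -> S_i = 7*-7^i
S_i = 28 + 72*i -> [28, 100, 172, 244, 316]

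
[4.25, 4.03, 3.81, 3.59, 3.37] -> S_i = 4.25 + -0.22*i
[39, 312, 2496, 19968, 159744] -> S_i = 39*8^i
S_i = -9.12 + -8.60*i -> [-9.12, -17.72, -26.32, -34.92, -43.52]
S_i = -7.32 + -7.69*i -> [-7.32, -15.01, -22.7, -30.39, -38.08]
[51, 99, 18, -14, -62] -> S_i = Random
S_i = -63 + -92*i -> [-63, -155, -247, -339, -431]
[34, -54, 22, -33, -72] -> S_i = Random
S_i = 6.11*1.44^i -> [6.11, 8.8, 12.67, 18.24, 26.27]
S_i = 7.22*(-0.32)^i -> [7.22, -2.31, 0.74, -0.24, 0.08]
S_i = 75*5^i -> [75, 375, 1875, 9375, 46875]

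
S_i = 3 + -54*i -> [3, -51, -105, -159, -213]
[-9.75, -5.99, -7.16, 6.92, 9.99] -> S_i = Random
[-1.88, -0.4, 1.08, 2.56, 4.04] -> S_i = -1.88 + 1.48*i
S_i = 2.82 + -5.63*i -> [2.82, -2.81, -8.44, -14.07, -19.7]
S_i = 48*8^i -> [48, 384, 3072, 24576, 196608]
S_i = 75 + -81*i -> [75, -6, -87, -168, -249]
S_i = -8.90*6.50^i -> [-8.9, -57.85, -376.02, -2444.16, -15887.06]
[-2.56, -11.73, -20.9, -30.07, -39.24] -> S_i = -2.56 + -9.17*i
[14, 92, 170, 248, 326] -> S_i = 14 + 78*i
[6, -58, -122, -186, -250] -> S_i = 6 + -64*i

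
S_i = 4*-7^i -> [4, -28, 196, -1372, 9604]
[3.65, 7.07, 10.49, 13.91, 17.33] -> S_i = 3.65 + 3.42*i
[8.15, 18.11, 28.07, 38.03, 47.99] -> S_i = 8.15 + 9.96*i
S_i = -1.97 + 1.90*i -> [-1.97, -0.07, 1.83, 3.73, 5.63]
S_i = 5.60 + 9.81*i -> [5.6, 15.41, 25.22, 35.03, 44.84]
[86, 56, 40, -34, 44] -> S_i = Random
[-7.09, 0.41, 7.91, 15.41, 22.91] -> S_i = -7.09 + 7.50*i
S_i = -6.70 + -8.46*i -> [-6.7, -15.16, -23.62, -32.08, -40.54]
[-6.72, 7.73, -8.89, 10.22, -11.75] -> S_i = -6.72*(-1.15)^i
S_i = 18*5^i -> [18, 90, 450, 2250, 11250]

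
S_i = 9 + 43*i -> [9, 52, 95, 138, 181]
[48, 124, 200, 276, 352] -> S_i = 48 + 76*i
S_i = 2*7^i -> [2, 14, 98, 686, 4802]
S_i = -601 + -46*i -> [-601, -647, -693, -739, -785]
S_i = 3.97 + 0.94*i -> [3.97, 4.91, 5.85, 6.79, 7.73]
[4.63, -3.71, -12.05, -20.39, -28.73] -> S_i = 4.63 + -8.34*i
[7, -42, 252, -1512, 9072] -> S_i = 7*-6^i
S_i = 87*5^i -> [87, 435, 2175, 10875, 54375]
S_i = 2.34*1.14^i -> [2.34, 2.67, 3.04, 3.47, 3.95]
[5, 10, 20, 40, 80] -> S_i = 5*2^i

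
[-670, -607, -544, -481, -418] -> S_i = -670 + 63*i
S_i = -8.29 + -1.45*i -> [-8.29, -9.74, -11.19, -12.64, -14.09]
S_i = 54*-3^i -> [54, -162, 486, -1458, 4374]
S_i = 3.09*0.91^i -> [3.09, 2.81, 2.56, 2.33, 2.12]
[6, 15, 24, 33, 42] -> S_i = 6 + 9*i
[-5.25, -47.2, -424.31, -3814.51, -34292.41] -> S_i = -5.25*8.99^i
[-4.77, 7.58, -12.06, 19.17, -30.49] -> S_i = -4.77*(-1.59)^i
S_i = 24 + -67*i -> [24, -43, -110, -177, -244]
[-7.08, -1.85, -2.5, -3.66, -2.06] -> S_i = Random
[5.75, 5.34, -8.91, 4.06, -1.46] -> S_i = Random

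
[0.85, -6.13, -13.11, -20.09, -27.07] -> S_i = 0.85 + -6.98*i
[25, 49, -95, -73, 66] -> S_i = Random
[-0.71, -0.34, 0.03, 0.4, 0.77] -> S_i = -0.71 + 0.37*i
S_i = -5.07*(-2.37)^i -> [-5.07, 12.02, -28.48, 67.49, -159.96]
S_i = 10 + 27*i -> [10, 37, 64, 91, 118]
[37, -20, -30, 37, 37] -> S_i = Random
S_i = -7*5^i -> [-7, -35, -175, -875, -4375]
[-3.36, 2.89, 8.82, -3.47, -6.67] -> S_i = Random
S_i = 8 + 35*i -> [8, 43, 78, 113, 148]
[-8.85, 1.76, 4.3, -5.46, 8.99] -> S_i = Random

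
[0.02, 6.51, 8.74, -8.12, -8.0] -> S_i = Random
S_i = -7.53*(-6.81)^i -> [-7.53, 51.28, -349.21, 2378.13, -16195.09]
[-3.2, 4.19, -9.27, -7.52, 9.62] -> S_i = Random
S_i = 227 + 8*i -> [227, 235, 243, 251, 259]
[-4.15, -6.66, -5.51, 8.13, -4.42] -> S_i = Random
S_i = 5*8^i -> [5, 40, 320, 2560, 20480]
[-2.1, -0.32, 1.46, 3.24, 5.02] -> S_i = -2.10 + 1.78*i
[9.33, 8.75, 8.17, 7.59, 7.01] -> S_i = 9.33 + -0.58*i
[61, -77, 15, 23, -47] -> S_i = Random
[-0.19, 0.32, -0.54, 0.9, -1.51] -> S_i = -0.19*(-1.68)^i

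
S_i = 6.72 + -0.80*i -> [6.72, 5.92, 5.12, 4.32, 3.52]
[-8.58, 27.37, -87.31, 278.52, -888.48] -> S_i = -8.58*(-3.19)^i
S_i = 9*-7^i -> [9, -63, 441, -3087, 21609]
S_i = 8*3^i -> [8, 24, 72, 216, 648]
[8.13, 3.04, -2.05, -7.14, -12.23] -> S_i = 8.13 + -5.09*i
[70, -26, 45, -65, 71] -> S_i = Random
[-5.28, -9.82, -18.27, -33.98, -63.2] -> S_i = -5.28*1.86^i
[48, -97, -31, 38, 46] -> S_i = Random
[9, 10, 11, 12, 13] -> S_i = 9 + 1*i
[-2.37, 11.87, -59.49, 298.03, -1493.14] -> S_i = -2.37*(-5.01)^i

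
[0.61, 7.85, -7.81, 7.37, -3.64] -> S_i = Random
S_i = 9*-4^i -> [9, -36, 144, -576, 2304]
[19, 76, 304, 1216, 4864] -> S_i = 19*4^i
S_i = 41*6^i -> [41, 246, 1476, 8856, 53136]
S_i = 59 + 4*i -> [59, 63, 67, 71, 75]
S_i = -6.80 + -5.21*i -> [-6.8, -12.01, -17.22, -22.43, -27.64]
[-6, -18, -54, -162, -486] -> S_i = -6*3^i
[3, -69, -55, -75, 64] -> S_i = Random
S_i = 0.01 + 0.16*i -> [0.01, 0.17, 0.33, 0.49, 0.65]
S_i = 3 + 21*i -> [3, 24, 45, 66, 87]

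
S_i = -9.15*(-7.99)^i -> [-9.15, 73.11, -584.14, 4667.25, -37291.36]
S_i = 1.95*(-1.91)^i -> [1.95, -3.72, 7.11, -13.59, 25.95]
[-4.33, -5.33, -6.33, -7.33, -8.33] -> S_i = -4.33 + -1.00*i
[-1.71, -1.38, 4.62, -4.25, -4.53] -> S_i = Random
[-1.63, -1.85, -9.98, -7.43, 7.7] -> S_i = Random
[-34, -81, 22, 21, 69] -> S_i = Random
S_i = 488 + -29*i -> [488, 459, 430, 401, 372]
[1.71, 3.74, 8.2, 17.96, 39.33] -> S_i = 1.71*2.19^i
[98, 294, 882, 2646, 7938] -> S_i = 98*3^i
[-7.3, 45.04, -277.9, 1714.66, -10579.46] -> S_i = -7.30*(-6.17)^i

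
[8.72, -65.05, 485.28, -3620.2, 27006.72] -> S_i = 8.72*(-7.46)^i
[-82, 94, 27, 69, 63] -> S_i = Random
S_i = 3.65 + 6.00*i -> [3.65, 9.65, 15.65, 21.65, 27.65]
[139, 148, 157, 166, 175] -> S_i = 139 + 9*i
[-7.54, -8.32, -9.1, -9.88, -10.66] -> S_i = -7.54 + -0.78*i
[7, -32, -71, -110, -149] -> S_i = 7 + -39*i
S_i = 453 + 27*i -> [453, 480, 507, 534, 561]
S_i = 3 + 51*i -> [3, 54, 105, 156, 207]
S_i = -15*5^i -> [-15, -75, -375, -1875, -9375]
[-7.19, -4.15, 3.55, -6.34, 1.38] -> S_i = Random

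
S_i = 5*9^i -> [5, 45, 405, 3645, 32805]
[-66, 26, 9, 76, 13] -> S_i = Random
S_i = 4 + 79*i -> [4, 83, 162, 241, 320]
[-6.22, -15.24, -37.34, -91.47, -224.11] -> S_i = -6.22*2.45^i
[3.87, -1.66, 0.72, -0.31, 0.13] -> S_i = 3.87*(-0.43)^i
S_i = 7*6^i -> [7, 42, 252, 1512, 9072]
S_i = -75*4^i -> [-75, -300, -1200, -4800, -19200]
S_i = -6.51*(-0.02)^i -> [-6.51, 0.13, -0.0, 0.0, -0.0]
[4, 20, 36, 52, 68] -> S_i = 4 + 16*i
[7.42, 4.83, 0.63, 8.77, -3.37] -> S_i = Random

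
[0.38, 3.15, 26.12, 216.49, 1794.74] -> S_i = 0.38*8.29^i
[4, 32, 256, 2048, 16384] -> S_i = 4*8^i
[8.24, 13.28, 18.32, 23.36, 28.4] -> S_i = 8.24 + 5.04*i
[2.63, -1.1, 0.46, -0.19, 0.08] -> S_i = 2.63*(-0.42)^i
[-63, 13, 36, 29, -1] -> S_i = Random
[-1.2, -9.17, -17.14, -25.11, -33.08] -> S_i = -1.20 + -7.97*i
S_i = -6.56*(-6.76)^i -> [-6.56, 44.35, -299.78, 2026.49, -13699.06]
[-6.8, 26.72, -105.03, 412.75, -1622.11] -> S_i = -6.80*(-3.93)^i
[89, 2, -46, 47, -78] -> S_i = Random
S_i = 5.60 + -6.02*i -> [5.6, -0.42, -6.44, -12.46, -18.48]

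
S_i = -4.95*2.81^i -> [-4.95, -13.91, -39.09, -109.83, -308.62]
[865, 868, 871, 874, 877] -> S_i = 865 + 3*i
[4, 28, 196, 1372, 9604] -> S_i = 4*7^i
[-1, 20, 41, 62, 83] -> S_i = -1 + 21*i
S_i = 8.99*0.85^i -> [8.99, 7.64, 6.5, 5.52, 4.69]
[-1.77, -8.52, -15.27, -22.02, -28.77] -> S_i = -1.77 + -6.75*i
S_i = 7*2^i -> [7, 14, 28, 56, 112]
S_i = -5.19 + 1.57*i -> [-5.19, -3.62, -2.05, -0.48, 1.09]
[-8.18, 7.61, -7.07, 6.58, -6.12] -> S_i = -8.18*(-0.93)^i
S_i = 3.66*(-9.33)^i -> [3.66, -34.15, 318.6, -2972.53, 27733.69]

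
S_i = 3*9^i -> [3, 27, 243, 2187, 19683]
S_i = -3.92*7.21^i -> [-3.92, -28.26, -203.78, -1469.24, -10593.2]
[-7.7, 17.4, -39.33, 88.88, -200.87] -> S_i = -7.70*(-2.26)^i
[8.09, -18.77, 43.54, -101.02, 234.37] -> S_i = 8.09*(-2.32)^i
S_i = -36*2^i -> [-36, -72, -144, -288, -576]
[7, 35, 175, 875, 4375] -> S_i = 7*5^i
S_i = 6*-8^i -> [6, -48, 384, -3072, 24576]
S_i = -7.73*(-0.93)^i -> [-7.73, 7.19, -6.69, 6.22, -5.78]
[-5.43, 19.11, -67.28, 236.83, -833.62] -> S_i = -5.43*(-3.52)^i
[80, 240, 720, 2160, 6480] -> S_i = 80*3^i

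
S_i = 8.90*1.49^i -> [8.9, 13.26, 19.76, 29.44, 43.87]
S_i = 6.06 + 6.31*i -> [6.06, 12.37, 18.68, 24.99, 31.3]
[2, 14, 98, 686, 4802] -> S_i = 2*7^i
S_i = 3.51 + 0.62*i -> [3.51, 4.13, 4.75, 5.37, 5.99]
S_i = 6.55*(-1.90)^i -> [6.55, -12.44, 23.65, -44.93, 85.36]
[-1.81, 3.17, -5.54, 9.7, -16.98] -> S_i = -1.81*(-1.75)^i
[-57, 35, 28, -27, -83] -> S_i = Random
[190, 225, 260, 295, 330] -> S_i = 190 + 35*i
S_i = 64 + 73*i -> [64, 137, 210, 283, 356]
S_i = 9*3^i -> [9, 27, 81, 243, 729]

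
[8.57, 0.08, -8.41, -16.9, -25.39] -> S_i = 8.57 + -8.49*i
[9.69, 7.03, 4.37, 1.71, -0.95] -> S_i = 9.69 + -2.66*i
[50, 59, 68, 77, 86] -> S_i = 50 + 9*i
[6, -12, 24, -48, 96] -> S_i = 6*-2^i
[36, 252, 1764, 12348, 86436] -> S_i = 36*7^i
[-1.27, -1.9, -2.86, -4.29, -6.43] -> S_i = -1.27*1.50^i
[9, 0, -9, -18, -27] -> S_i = 9 + -9*i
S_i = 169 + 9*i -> [169, 178, 187, 196, 205]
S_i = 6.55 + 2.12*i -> [6.55, 8.67, 10.79, 12.91, 15.03]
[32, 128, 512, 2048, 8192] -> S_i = 32*4^i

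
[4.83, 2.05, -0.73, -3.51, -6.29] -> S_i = 4.83 + -2.78*i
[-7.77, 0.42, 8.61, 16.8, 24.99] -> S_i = -7.77 + 8.19*i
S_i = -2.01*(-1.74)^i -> [-2.01, 3.5, -6.09, 10.59, -18.42]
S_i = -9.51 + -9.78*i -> [-9.51, -19.29, -29.07, -38.85, -48.63]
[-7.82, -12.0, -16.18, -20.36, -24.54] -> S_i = -7.82 + -4.18*i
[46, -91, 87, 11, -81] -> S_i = Random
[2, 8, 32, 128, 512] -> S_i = 2*4^i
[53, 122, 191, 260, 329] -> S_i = 53 + 69*i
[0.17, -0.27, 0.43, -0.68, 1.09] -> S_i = 0.17*(-1.59)^i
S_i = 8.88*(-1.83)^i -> [8.88, -16.25, 29.74, -54.42, 99.59]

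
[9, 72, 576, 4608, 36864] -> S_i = 9*8^i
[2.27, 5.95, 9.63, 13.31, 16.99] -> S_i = 2.27 + 3.68*i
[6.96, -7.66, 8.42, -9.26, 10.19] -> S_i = 6.96*(-1.10)^i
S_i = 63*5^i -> [63, 315, 1575, 7875, 39375]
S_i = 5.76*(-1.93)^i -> [5.76, -11.12, 21.46, -41.41, 79.92]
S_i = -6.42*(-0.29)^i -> [-6.42, 1.86, -0.54, 0.16, -0.05]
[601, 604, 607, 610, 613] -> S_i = 601 + 3*i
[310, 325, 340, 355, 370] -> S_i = 310 + 15*i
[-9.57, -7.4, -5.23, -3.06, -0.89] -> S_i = -9.57 + 2.17*i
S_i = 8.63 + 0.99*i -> [8.63, 9.62, 10.61, 11.6, 12.59]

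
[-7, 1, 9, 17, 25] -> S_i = -7 + 8*i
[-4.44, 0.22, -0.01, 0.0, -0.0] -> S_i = -4.44*(-0.05)^i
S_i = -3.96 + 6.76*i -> [-3.96, 2.8, 9.56, 16.32, 23.08]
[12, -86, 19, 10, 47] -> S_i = Random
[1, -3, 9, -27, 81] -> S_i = 1*-3^i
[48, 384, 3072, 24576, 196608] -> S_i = 48*8^i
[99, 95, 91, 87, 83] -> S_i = 99 + -4*i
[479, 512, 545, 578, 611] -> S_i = 479 + 33*i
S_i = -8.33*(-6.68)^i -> [-8.33, 55.64, -371.7, 2482.99, -16586.35]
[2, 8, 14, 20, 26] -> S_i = 2 + 6*i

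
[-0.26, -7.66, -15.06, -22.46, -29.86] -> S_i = -0.26 + -7.40*i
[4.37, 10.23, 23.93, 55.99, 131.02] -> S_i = 4.37*2.34^i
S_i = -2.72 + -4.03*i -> [-2.72, -6.75, -10.78, -14.81, -18.84]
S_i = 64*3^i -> [64, 192, 576, 1728, 5184]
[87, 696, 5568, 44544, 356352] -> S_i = 87*8^i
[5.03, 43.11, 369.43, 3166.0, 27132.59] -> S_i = 5.03*8.57^i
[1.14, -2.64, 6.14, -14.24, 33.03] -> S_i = 1.14*(-2.32)^i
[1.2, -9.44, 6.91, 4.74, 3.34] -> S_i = Random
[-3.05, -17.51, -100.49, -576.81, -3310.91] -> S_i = -3.05*5.74^i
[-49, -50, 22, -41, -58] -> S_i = Random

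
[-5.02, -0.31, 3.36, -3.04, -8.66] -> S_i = Random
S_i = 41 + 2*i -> [41, 43, 45, 47, 49]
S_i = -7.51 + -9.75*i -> [-7.51, -17.26, -27.01, -36.76, -46.51]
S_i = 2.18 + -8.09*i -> [2.18, -5.91, -14.0, -22.09, -30.18]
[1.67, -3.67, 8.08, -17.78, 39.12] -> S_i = 1.67*(-2.20)^i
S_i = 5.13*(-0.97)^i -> [5.13, -4.98, 4.83, -4.68, 4.54]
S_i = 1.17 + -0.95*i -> [1.17, 0.22, -0.73, -1.68, -2.63]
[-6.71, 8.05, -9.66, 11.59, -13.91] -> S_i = -6.71*(-1.20)^i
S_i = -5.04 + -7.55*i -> [-5.04, -12.59, -20.14, -27.69, -35.24]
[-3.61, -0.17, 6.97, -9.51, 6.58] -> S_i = Random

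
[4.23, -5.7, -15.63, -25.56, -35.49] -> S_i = 4.23 + -9.93*i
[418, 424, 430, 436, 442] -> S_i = 418 + 6*i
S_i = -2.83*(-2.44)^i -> [-2.83, 6.91, -16.85, 41.11, -100.31]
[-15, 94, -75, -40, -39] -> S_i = Random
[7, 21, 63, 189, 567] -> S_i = 7*3^i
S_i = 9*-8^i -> [9, -72, 576, -4608, 36864]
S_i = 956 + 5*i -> [956, 961, 966, 971, 976]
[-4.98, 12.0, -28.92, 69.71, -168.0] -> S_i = -4.98*(-2.41)^i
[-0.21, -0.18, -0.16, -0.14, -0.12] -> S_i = -0.21*0.87^i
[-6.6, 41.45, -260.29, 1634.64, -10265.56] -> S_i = -6.60*(-6.28)^i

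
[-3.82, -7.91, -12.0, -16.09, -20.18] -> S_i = -3.82 + -4.09*i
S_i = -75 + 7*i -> [-75, -68, -61, -54, -47]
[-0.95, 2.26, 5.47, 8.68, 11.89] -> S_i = -0.95 + 3.21*i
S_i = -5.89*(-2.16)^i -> [-5.89, 12.72, -27.48, 59.36, -128.21]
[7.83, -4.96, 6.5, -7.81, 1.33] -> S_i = Random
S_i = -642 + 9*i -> [-642, -633, -624, -615, -606]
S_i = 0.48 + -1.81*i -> [0.48, -1.33, -3.14, -4.95, -6.76]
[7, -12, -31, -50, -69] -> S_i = 7 + -19*i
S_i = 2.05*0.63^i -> [2.05, 1.29, 0.81, 0.51, 0.32]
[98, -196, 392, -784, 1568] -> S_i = 98*-2^i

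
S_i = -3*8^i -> [-3, -24, -192, -1536, -12288]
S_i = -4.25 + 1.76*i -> [-4.25, -2.49, -0.73, 1.03, 2.79]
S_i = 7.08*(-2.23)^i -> [7.08, -15.79, 35.21, -78.51, 175.09]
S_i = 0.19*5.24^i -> [0.19, 1.0, 5.22, 27.34, 143.24]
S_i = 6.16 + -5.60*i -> [6.16, 0.56, -5.04, -10.64, -16.24]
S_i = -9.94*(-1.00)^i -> [-9.94, 9.94, -9.94, 9.94, -9.94]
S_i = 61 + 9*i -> [61, 70, 79, 88, 97]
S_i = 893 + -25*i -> [893, 868, 843, 818, 793]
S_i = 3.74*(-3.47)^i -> [3.74, -12.98, 45.03, -156.26, 542.24]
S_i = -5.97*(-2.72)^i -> [-5.97, 16.24, -44.17, 120.14, -326.78]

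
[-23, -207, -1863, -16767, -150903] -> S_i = -23*9^i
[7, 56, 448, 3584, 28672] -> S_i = 7*8^i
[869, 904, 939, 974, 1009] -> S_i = 869 + 35*i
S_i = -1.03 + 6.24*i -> [-1.03, 5.21, 11.45, 17.69, 23.93]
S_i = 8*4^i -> [8, 32, 128, 512, 2048]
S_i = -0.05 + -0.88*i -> [-0.05, -0.93, -1.81, -2.69, -3.57]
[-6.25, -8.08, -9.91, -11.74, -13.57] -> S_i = -6.25 + -1.83*i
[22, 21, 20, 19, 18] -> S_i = 22 + -1*i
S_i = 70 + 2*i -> [70, 72, 74, 76, 78]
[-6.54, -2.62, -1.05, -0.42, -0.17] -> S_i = -6.54*0.40^i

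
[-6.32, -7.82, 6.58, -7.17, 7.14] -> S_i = Random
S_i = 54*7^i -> [54, 378, 2646, 18522, 129654]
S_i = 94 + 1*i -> [94, 95, 96, 97, 98]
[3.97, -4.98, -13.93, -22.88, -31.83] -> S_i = 3.97 + -8.95*i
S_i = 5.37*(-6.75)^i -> [5.37, -36.25, 244.67, -1651.53, 11147.81]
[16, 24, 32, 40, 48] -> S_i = 16 + 8*i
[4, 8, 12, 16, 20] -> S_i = 4 + 4*i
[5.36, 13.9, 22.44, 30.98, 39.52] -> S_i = 5.36 + 8.54*i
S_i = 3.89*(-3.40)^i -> [3.89, -13.23, 44.97, -152.89, 519.83]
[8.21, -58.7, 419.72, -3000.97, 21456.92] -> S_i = 8.21*(-7.15)^i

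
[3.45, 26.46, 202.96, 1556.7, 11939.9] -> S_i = 3.45*7.67^i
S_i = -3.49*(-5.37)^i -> [-3.49, 18.74, -100.64, 540.44, -2902.17]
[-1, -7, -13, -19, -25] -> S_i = -1 + -6*i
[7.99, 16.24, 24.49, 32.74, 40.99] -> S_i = 7.99 + 8.25*i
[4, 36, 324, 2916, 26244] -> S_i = 4*9^i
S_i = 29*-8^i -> [29, -232, 1856, -14848, 118784]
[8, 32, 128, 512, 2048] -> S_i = 8*4^i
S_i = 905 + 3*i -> [905, 908, 911, 914, 917]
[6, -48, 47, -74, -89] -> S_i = Random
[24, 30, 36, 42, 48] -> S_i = 24 + 6*i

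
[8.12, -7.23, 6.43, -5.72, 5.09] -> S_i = 8.12*(-0.89)^i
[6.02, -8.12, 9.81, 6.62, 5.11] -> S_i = Random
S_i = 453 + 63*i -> [453, 516, 579, 642, 705]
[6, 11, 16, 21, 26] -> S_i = 6 + 5*i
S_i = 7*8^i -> [7, 56, 448, 3584, 28672]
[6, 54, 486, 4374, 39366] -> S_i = 6*9^i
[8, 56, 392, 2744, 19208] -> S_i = 8*7^i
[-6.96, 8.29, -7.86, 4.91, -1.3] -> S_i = Random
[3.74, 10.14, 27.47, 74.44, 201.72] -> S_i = 3.74*2.71^i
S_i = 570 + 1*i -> [570, 571, 572, 573, 574]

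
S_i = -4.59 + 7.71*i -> [-4.59, 3.12, 10.83, 18.54, 26.25]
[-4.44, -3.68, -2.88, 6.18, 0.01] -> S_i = Random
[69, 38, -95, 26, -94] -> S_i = Random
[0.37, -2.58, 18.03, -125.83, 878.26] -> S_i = 0.37*(-6.98)^i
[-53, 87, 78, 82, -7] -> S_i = Random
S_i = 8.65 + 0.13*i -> [8.65, 8.78, 8.91, 9.04, 9.17]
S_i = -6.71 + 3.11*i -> [-6.71, -3.6, -0.49, 2.62, 5.73]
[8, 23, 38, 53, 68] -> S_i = 8 + 15*i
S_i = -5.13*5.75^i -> [-5.13, -29.5, -169.61, -975.26, -5607.75]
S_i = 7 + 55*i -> [7, 62, 117, 172, 227]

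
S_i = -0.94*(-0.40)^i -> [-0.94, 0.38, -0.15, 0.06, -0.02]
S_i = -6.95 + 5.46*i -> [-6.95, -1.49, 3.97, 9.43, 14.89]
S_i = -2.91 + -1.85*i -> [-2.91, -4.76, -6.61, -8.46, -10.31]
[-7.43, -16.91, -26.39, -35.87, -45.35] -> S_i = -7.43 + -9.48*i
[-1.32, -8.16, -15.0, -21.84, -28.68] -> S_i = -1.32 + -6.84*i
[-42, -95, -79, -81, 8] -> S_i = Random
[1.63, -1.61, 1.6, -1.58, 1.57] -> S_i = 1.63*(-0.99)^i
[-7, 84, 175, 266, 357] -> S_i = -7 + 91*i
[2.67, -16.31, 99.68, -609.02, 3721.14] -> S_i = 2.67*(-6.11)^i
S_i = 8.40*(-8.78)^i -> [8.4, -73.75, 647.54, -5685.42, 49918.02]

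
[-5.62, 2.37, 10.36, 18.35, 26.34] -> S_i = -5.62 + 7.99*i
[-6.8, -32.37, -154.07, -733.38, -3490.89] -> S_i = -6.80*4.76^i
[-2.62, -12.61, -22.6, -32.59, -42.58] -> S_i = -2.62 + -9.99*i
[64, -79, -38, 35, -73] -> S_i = Random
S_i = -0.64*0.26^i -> [-0.64, -0.17, -0.04, -0.01, -0.0]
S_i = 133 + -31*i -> [133, 102, 71, 40, 9]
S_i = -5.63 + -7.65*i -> [-5.63, -13.28, -20.93, -28.58, -36.23]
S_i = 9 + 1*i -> [9, 10, 11, 12, 13]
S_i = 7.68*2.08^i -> [7.68, 15.97, 33.23, 69.11, 143.75]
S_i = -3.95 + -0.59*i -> [-3.95, -4.54, -5.13, -5.72, -6.31]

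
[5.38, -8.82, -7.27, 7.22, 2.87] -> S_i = Random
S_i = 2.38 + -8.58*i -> [2.38, -6.2, -14.78, -23.36, -31.94]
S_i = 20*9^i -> [20, 180, 1620, 14580, 131220]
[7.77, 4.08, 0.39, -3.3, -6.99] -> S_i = 7.77 + -3.69*i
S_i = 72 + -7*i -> [72, 65, 58, 51, 44]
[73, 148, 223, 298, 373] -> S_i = 73 + 75*i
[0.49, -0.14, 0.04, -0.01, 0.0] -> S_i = 0.49*(-0.28)^i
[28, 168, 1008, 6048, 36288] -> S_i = 28*6^i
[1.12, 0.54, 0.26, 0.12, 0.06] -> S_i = 1.12*0.48^i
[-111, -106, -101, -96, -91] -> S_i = -111 + 5*i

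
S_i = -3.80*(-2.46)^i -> [-3.8, 9.35, -23.0, 56.57, -139.16]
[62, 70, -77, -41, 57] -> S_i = Random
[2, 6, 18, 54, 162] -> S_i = 2*3^i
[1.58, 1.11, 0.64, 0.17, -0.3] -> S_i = 1.58 + -0.47*i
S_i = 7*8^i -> [7, 56, 448, 3584, 28672]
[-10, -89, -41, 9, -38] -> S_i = Random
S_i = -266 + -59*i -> [-266, -325, -384, -443, -502]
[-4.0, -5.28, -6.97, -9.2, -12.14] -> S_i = -4.00*1.32^i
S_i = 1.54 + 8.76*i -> [1.54, 10.3, 19.06, 27.82, 36.58]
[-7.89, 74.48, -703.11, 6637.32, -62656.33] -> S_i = -7.89*(-9.44)^i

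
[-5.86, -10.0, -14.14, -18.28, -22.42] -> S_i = -5.86 + -4.14*i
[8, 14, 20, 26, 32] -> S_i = 8 + 6*i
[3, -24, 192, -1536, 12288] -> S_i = 3*-8^i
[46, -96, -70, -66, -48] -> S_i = Random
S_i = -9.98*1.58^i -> [-9.98, -15.77, -24.91, -39.36, -62.2]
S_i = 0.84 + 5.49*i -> [0.84, 6.33, 11.82, 17.31, 22.8]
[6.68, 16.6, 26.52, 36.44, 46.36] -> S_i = 6.68 + 9.92*i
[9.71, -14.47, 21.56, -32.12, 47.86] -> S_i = 9.71*(-1.49)^i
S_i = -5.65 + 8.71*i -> [-5.65, 3.06, 11.77, 20.48, 29.19]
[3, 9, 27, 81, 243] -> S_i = 3*3^i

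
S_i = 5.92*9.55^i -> [5.92, 56.54, 539.92, 5156.22, 49241.94]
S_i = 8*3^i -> [8, 24, 72, 216, 648]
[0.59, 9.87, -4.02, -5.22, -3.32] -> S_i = Random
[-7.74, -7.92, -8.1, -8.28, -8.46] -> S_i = -7.74 + -0.18*i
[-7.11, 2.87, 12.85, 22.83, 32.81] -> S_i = -7.11 + 9.98*i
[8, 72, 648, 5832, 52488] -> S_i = 8*9^i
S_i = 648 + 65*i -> [648, 713, 778, 843, 908]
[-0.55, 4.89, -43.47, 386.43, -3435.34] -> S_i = -0.55*(-8.89)^i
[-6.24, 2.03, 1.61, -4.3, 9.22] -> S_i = Random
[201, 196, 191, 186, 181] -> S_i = 201 + -5*i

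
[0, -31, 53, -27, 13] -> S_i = Random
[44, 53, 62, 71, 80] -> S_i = 44 + 9*i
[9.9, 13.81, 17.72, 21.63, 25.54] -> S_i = 9.90 + 3.91*i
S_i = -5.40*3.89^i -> [-5.4, -21.01, -81.71, -317.86, -1236.49]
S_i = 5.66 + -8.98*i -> [5.66, -3.32, -12.3, -21.28, -30.26]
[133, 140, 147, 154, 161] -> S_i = 133 + 7*i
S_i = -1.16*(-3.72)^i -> [-1.16, 4.32, -16.05, 59.72, -222.14]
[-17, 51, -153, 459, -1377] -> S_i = -17*-3^i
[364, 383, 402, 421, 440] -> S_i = 364 + 19*i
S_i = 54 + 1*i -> [54, 55, 56, 57, 58]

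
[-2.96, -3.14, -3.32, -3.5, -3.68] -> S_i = -2.96 + -0.18*i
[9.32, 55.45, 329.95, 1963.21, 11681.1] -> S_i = 9.32*5.95^i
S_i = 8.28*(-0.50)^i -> [8.28, -4.14, 2.07, -1.03, 0.52]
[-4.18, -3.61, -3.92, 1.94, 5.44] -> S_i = Random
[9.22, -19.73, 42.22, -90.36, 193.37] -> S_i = 9.22*(-2.14)^i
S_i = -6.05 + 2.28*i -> [-6.05, -3.77, -1.49, 0.79, 3.07]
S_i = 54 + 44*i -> [54, 98, 142, 186, 230]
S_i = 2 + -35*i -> [2, -33, -68, -103, -138]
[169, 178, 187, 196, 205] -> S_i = 169 + 9*i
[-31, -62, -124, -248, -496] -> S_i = -31*2^i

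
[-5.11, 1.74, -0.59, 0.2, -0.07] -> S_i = -5.11*(-0.34)^i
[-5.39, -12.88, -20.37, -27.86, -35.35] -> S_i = -5.39 + -7.49*i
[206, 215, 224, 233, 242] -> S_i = 206 + 9*i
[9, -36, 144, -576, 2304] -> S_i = 9*-4^i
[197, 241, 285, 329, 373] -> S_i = 197 + 44*i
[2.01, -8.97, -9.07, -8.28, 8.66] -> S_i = Random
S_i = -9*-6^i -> [-9, 54, -324, 1944, -11664]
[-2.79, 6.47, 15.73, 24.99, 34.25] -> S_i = -2.79 + 9.26*i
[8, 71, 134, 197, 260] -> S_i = 8 + 63*i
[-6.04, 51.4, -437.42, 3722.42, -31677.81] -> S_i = -6.04*(-8.51)^i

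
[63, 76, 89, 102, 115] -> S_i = 63 + 13*i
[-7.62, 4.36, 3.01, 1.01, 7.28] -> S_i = Random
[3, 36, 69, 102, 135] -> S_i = 3 + 33*i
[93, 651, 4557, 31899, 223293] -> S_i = 93*7^i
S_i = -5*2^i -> [-5, -10, -20, -40, -80]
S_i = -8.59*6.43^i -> [-8.59, -55.23, -355.15, -2283.63, -14683.75]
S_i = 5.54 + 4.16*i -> [5.54, 9.7, 13.86, 18.02, 22.18]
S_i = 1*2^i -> [1, 2, 4, 8, 16]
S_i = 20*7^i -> [20, 140, 980, 6860, 48020]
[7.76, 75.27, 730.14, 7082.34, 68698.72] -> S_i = 7.76*9.70^i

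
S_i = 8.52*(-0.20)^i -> [8.52, -1.7, 0.34, -0.07, 0.01]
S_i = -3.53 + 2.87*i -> [-3.53, -0.66, 2.21, 5.08, 7.95]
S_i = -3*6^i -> [-3, -18, -108, -648, -3888]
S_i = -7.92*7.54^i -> [-7.92, -59.72, -450.26, -3395.0, -25598.27]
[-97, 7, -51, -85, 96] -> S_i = Random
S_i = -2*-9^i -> [-2, 18, -162, 1458, -13122]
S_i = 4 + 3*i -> [4, 7, 10, 13, 16]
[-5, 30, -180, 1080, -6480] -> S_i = -5*-6^i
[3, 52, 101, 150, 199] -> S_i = 3 + 49*i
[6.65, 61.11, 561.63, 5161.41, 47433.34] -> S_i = 6.65*9.19^i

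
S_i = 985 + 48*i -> [985, 1033, 1081, 1129, 1177]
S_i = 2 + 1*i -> [2, 3, 4, 5, 6]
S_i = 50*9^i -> [50, 450, 4050, 36450, 328050]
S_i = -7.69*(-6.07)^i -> [-7.69, 46.68, -283.34, 1719.86, -10439.53]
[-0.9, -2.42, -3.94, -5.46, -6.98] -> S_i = -0.90 + -1.52*i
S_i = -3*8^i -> [-3, -24, -192, -1536, -12288]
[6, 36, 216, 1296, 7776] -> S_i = 6*6^i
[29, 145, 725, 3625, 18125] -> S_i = 29*5^i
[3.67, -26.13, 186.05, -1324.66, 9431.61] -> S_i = 3.67*(-7.12)^i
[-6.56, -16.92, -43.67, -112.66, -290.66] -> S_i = -6.56*2.58^i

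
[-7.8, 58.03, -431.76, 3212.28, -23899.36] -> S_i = -7.80*(-7.44)^i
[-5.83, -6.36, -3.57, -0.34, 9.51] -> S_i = Random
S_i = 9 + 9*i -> [9, 18, 27, 36, 45]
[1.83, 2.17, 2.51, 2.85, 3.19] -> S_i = 1.83 + 0.34*i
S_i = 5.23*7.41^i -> [5.23, 38.75, 287.17, 2127.92, 15767.92]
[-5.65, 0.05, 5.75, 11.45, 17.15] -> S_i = -5.65 + 5.70*i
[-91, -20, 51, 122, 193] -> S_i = -91 + 71*i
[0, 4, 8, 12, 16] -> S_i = 0 + 4*i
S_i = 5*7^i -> [5, 35, 245, 1715, 12005]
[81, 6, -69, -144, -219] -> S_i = 81 + -75*i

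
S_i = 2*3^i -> [2, 6, 18, 54, 162]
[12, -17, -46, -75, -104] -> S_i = 12 + -29*i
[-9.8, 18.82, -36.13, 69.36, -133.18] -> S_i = -9.80*(-1.92)^i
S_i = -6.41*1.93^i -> [-6.41, -12.37, -23.88, -46.08, -88.94]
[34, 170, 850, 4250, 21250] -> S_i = 34*5^i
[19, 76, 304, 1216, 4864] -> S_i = 19*4^i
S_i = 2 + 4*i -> [2, 6, 10, 14, 18]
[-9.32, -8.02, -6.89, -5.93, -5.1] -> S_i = -9.32*0.86^i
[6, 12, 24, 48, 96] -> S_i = 6*2^i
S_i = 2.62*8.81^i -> [2.62, 23.08, 203.35, 1791.55, 15783.56]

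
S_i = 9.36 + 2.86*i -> [9.36, 12.22, 15.08, 17.94, 20.8]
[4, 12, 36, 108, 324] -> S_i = 4*3^i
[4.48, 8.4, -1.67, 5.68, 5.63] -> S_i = Random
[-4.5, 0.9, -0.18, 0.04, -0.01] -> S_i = -4.50*(-0.20)^i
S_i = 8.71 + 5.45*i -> [8.71, 14.16, 19.61, 25.06, 30.51]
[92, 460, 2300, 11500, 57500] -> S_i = 92*5^i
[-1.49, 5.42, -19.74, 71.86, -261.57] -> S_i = -1.49*(-3.64)^i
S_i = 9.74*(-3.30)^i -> [9.74, -32.14, 106.07, -350.03, 1155.09]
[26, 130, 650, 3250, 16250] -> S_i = 26*5^i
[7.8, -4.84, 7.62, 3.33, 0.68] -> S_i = Random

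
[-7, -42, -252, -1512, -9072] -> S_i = -7*6^i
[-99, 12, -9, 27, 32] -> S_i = Random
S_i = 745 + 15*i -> [745, 760, 775, 790, 805]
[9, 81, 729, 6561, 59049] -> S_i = 9*9^i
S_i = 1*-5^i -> [1, -5, 25, -125, 625]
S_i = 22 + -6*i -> [22, 16, 10, 4, -2]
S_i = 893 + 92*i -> [893, 985, 1077, 1169, 1261]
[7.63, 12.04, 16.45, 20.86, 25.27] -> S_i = 7.63 + 4.41*i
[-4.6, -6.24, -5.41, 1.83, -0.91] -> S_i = Random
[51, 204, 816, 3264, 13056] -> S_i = 51*4^i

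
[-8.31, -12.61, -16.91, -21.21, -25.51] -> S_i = -8.31 + -4.30*i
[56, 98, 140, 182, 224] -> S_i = 56 + 42*i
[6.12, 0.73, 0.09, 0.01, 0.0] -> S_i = 6.12*0.12^i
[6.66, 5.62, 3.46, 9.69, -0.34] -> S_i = Random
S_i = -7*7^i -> [-7, -49, -343, -2401, -16807]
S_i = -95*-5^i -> [-95, 475, -2375, 11875, -59375]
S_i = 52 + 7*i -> [52, 59, 66, 73, 80]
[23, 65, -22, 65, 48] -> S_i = Random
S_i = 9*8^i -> [9, 72, 576, 4608, 36864]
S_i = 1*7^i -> [1, 7, 49, 343, 2401]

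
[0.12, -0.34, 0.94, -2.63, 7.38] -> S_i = 0.12*(-2.80)^i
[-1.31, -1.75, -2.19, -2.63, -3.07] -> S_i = -1.31 + -0.44*i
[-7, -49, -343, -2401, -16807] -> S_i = -7*7^i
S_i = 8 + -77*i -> [8, -69, -146, -223, -300]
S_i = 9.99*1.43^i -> [9.99, 14.29, 20.43, 29.21, 41.77]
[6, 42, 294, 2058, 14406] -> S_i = 6*7^i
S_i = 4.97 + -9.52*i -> [4.97, -4.55, -14.07, -23.59, -33.11]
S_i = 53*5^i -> [53, 265, 1325, 6625, 33125]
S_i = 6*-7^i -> [6, -42, 294, -2058, 14406]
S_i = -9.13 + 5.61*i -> [-9.13, -3.52, 2.09, 7.7, 13.31]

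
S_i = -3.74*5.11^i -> [-3.74, -19.11, -97.66, -499.04, -2550.09]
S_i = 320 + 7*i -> [320, 327, 334, 341, 348]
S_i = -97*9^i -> [-97, -873, -7857, -70713, -636417]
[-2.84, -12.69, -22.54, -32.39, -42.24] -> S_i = -2.84 + -9.85*i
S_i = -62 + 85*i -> [-62, 23, 108, 193, 278]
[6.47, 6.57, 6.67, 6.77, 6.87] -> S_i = 6.47 + 0.10*i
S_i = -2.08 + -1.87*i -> [-2.08, -3.95, -5.82, -7.69, -9.56]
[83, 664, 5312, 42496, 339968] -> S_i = 83*8^i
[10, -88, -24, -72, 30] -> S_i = Random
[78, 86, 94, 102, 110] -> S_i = 78 + 8*i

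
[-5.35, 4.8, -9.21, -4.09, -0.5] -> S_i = Random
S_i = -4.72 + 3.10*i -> [-4.72, -1.62, 1.48, 4.58, 7.68]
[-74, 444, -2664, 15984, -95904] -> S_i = -74*-6^i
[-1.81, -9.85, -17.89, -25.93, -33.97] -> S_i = -1.81 + -8.04*i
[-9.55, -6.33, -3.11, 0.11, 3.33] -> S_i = -9.55 + 3.22*i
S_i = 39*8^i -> [39, 312, 2496, 19968, 159744]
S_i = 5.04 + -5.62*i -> [5.04, -0.58, -6.2, -11.82, -17.44]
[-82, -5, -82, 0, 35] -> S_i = Random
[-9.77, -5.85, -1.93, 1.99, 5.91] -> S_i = -9.77 + 3.92*i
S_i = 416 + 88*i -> [416, 504, 592, 680, 768]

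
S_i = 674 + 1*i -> [674, 675, 676, 677, 678]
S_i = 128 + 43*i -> [128, 171, 214, 257, 300]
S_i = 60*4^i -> [60, 240, 960, 3840, 15360]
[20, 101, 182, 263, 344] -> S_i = 20 + 81*i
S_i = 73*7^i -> [73, 511, 3577, 25039, 175273]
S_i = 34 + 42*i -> [34, 76, 118, 160, 202]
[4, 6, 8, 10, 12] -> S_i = 4 + 2*i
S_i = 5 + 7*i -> [5, 12, 19, 26, 33]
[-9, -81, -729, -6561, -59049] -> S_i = -9*9^i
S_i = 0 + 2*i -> [0, 2, 4, 6, 8]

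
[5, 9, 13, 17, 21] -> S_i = 5 + 4*i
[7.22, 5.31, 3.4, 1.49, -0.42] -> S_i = 7.22 + -1.91*i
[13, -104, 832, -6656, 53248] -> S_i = 13*-8^i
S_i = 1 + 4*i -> [1, 5, 9, 13, 17]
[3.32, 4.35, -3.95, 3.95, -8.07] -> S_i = Random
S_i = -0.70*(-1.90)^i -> [-0.7, 1.33, -2.53, 4.8, -9.12]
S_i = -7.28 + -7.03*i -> [-7.28, -14.31, -21.34, -28.37, -35.4]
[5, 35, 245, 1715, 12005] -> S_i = 5*7^i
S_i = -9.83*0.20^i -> [-9.83, -1.97, -0.39, -0.08, -0.02]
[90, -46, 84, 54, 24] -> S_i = Random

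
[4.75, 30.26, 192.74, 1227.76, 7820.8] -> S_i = 4.75*6.37^i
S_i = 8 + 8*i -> [8, 16, 24, 32, 40]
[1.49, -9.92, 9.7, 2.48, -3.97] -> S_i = Random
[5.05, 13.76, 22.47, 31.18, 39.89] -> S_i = 5.05 + 8.71*i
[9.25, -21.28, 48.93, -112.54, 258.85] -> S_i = 9.25*(-2.30)^i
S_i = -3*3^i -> [-3, -9, -27, -81, -243]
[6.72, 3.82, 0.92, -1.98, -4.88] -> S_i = 6.72 + -2.90*i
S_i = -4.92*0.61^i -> [-4.92, -3.0, -1.83, -1.12, -0.68]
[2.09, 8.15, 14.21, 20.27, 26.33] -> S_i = 2.09 + 6.06*i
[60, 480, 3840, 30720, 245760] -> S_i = 60*8^i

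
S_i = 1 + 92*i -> [1, 93, 185, 277, 369]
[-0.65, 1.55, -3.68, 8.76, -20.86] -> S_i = -0.65*(-2.38)^i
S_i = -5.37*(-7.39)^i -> [-5.37, 39.68, -293.27, 2167.24, -16015.93]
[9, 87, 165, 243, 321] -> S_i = 9 + 78*i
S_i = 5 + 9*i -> [5, 14, 23, 32, 41]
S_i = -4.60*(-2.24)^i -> [-4.6, 10.3, -23.08, 51.7, -115.81]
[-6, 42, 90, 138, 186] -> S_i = -6 + 48*i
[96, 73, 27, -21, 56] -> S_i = Random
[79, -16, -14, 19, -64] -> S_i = Random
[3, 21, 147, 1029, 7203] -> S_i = 3*7^i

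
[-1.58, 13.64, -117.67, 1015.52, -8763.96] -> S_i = -1.58*(-8.63)^i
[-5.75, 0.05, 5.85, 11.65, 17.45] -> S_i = -5.75 + 5.80*i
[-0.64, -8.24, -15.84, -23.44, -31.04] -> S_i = -0.64 + -7.60*i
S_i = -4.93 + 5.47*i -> [-4.93, 0.54, 6.01, 11.48, 16.95]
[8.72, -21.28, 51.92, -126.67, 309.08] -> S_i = 8.72*(-2.44)^i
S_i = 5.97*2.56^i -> [5.97, 15.28, 39.12, 100.16, 256.41]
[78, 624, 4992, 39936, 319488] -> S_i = 78*8^i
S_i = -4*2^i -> [-4, -8, -16, -32, -64]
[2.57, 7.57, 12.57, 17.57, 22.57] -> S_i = 2.57 + 5.00*i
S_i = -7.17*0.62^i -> [-7.17, -4.45, -2.76, -1.71, -1.06]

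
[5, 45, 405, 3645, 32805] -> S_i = 5*9^i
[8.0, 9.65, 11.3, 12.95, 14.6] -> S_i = 8.00 + 1.65*i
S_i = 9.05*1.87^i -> [9.05, 16.92, 31.65, 59.18, 110.67]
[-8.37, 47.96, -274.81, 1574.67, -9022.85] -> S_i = -8.37*(-5.73)^i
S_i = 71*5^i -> [71, 355, 1775, 8875, 44375]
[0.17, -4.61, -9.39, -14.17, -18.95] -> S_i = 0.17 + -4.78*i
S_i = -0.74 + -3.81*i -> [-0.74, -4.55, -8.36, -12.17, -15.98]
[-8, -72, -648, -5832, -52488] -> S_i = -8*9^i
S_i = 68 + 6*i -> [68, 74, 80, 86, 92]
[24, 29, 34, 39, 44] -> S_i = 24 + 5*i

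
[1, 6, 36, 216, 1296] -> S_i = 1*6^i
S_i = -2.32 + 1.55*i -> [-2.32, -0.77, 0.78, 2.33, 3.88]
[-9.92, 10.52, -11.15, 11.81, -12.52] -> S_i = -9.92*(-1.06)^i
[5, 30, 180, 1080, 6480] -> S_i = 5*6^i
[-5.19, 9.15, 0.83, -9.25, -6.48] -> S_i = Random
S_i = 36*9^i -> [36, 324, 2916, 26244, 236196]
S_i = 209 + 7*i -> [209, 216, 223, 230, 237]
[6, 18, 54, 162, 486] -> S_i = 6*3^i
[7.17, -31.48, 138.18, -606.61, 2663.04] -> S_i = 7.17*(-4.39)^i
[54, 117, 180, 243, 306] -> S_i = 54 + 63*i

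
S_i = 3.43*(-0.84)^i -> [3.43, -2.88, 2.42, -2.03, 1.71]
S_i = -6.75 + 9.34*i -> [-6.75, 2.59, 11.93, 21.27, 30.61]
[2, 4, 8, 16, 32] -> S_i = 2*2^i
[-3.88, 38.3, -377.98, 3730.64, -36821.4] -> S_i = -3.88*(-9.87)^i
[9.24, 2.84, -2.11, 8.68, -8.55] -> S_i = Random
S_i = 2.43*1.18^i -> [2.43, 2.87, 3.38, 3.99, 4.71]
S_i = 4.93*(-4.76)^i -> [4.93, -23.47, 111.7, -531.7, 2530.9]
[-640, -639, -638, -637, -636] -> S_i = -640 + 1*i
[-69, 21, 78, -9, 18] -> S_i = Random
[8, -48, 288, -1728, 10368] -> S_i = 8*-6^i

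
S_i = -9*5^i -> [-9, -45, -225, -1125, -5625]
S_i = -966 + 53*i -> [-966, -913, -860, -807, -754]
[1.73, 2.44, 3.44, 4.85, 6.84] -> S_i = 1.73*1.41^i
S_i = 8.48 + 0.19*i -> [8.48, 8.67, 8.86, 9.05, 9.24]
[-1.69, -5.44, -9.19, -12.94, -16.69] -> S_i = -1.69 + -3.75*i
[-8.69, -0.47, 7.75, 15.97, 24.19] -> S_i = -8.69 + 8.22*i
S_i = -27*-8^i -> [-27, 216, -1728, 13824, -110592]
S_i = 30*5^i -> [30, 150, 750, 3750, 18750]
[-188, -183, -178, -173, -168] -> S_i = -188 + 5*i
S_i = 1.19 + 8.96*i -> [1.19, 10.15, 19.11, 28.07, 37.03]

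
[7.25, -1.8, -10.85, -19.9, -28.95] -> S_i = 7.25 + -9.05*i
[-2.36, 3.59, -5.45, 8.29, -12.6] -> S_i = -2.36*(-1.52)^i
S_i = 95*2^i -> [95, 190, 380, 760, 1520]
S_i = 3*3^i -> [3, 9, 27, 81, 243]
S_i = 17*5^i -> [17, 85, 425, 2125, 10625]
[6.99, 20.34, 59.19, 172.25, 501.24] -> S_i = 6.99*2.91^i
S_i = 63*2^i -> [63, 126, 252, 504, 1008]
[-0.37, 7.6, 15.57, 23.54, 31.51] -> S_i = -0.37 + 7.97*i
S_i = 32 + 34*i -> [32, 66, 100, 134, 168]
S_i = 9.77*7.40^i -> [9.77, 72.3, 535.01, 3959.04, 29296.88]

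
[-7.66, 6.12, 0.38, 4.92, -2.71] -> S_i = Random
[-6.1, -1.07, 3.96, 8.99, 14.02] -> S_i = -6.10 + 5.03*i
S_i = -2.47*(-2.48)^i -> [-2.47, 6.13, -15.19, 37.67, -93.43]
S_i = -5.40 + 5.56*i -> [-5.4, 0.16, 5.72, 11.28, 16.84]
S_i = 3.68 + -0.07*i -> [3.68, 3.61, 3.54, 3.47, 3.4]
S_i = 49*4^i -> [49, 196, 784, 3136, 12544]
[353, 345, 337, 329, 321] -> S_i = 353 + -8*i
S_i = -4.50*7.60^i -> [-4.5, -34.2, -259.92, -1975.39, -15012.98]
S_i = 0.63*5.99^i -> [0.63, 3.77, 22.6, 135.4, 811.05]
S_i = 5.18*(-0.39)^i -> [5.18, -2.02, 0.79, -0.31, 0.12]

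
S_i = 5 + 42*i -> [5, 47, 89, 131, 173]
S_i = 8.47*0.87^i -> [8.47, 7.37, 6.41, 5.58, 4.85]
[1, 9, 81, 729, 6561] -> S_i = 1*9^i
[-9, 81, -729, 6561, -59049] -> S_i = -9*-9^i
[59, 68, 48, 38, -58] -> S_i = Random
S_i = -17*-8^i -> [-17, 136, -1088, 8704, -69632]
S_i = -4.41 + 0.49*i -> [-4.41, -3.92, -3.43, -2.94, -2.45]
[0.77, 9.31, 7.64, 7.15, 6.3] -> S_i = Random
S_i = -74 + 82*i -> [-74, 8, 90, 172, 254]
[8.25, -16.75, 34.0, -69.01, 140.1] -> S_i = 8.25*(-2.03)^i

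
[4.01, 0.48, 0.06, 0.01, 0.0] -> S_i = 4.01*0.12^i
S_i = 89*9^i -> [89, 801, 7209, 64881, 583929]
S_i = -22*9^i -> [-22, -198, -1782, -16038, -144342]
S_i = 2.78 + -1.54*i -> [2.78, 1.24, -0.3, -1.84, -3.38]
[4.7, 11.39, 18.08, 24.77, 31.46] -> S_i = 4.70 + 6.69*i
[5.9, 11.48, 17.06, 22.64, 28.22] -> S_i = 5.90 + 5.58*i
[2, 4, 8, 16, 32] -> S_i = 2*2^i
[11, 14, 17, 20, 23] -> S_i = 11 + 3*i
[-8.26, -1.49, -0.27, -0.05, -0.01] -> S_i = -8.26*0.18^i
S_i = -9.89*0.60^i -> [-9.89, -5.93, -3.56, -2.14, -1.28]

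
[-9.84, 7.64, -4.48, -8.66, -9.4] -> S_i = Random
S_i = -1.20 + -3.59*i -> [-1.2, -4.79, -8.38, -11.97, -15.56]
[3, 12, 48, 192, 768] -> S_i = 3*4^i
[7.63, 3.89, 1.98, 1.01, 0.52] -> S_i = 7.63*0.51^i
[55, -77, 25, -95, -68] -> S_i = Random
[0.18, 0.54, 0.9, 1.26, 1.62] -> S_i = 0.18 + 0.36*i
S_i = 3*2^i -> [3, 6, 12, 24, 48]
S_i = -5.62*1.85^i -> [-5.62, -10.4, -19.23, -35.58, -65.83]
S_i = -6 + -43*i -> [-6, -49, -92, -135, -178]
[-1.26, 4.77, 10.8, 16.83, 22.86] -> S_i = -1.26 + 6.03*i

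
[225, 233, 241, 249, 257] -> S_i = 225 + 8*i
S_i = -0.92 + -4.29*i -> [-0.92, -5.21, -9.5, -13.79, -18.08]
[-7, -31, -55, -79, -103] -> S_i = -7 + -24*i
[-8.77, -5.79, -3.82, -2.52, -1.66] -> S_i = -8.77*0.66^i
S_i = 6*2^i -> [6, 12, 24, 48, 96]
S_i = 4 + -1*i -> [4, 3, 2, 1, 0]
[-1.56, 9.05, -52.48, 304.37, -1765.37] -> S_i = -1.56*(-5.80)^i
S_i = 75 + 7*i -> [75, 82, 89, 96, 103]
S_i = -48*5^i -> [-48, -240, -1200, -6000, -30000]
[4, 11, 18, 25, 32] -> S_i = 4 + 7*i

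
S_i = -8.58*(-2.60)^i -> [-8.58, 22.31, -58.0, 150.8, -392.09]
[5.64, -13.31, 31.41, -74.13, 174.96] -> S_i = 5.64*(-2.36)^i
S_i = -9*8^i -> [-9, -72, -576, -4608, -36864]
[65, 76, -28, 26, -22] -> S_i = Random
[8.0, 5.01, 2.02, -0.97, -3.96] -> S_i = 8.00 + -2.99*i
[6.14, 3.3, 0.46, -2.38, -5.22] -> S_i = 6.14 + -2.84*i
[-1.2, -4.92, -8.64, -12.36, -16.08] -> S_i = -1.20 + -3.72*i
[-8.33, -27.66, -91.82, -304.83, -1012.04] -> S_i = -8.33*3.32^i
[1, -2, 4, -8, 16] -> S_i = 1*-2^i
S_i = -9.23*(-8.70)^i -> [-9.23, 80.3, -698.62, 6077.98, -52878.45]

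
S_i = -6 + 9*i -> [-6, 3, 12, 21, 30]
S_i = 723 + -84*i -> [723, 639, 555, 471, 387]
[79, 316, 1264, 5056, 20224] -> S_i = 79*4^i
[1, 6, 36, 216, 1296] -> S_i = 1*6^i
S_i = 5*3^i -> [5, 15, 45, 135, 405]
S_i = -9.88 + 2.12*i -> [-9.88, -7.76, -5.64, -3.52, -1.4]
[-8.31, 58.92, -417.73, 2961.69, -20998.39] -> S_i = -8.31*(-7.09)^i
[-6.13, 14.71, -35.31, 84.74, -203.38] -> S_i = -6.13*(-2.40)^i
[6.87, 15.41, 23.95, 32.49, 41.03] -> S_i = 6.87 + 8.54*i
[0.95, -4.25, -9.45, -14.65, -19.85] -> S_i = 0.95 + -5.20*i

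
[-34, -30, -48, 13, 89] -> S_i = Random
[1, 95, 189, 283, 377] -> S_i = 1 + 94*i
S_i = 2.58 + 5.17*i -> [2.58, 7.75, 12.92, 18.09, 23.26]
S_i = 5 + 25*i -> [5, 30, 55, 80, 105]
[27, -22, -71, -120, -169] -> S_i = 27 + -49*i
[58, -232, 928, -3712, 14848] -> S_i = 58*-4^i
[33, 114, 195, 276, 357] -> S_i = 33 + 81*i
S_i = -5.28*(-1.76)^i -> [-5.28, 9.29, -16.36, 28.79, -50.66]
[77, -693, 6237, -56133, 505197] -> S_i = 77*-9^i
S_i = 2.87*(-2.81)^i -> [2.87, -8.06, 22.66, -63.68, 178.94]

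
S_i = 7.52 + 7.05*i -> [7.52, 14.57, 21.62, 28.67, 35.72]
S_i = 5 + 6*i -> [5, 11, 17, 23, 29]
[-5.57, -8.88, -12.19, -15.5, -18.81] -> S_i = -5.57 + -3.31*i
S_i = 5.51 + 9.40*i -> [5.51, 14.91, 24.31, 33.71, 43.11]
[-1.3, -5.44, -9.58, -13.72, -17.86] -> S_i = -1.30 + -4.14*i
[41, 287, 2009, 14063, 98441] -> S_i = 41*7^i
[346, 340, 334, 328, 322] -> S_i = 346 + -6*i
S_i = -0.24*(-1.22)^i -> [-0.24, 0.29, -0.36, 0.44, -0.53]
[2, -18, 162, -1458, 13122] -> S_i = 2*-9^i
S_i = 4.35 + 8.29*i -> [4.35, 12.64, 20.93, 29.22, 37.51]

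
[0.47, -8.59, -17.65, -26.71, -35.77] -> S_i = 0.47 + -9.06*i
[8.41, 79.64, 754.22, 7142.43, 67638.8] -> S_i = 8.41*9.47^i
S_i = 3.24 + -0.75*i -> [3.24, 2.49, 1.74, 0.99, 0.24]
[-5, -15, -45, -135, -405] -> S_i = -5*3^i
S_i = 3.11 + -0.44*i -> [3.11, 2.67, 2.23, 1.79, 1.35]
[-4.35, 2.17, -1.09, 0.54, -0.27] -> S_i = -4.35*(-0.50)^i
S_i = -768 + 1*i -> [-768, -767, -766, -765, -764]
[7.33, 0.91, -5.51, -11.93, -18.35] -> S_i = 7.33 + -6.42*i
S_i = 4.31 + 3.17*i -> [4.31, 7.48, 10.65, 13.82, 16.99]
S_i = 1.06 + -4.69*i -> [1.06, -3.63, -8.32, -13.01, -17.7]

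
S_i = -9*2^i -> [-9, -18, -36, -72, -144]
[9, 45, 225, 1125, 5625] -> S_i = 9*5^i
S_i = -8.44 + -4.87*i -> [-8.44, -13.31, -18.18, -23.05, -27.92]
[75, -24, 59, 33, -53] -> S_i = Random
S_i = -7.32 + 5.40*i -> [-7.32, -1.92, 3.48, 8.88, 14.28]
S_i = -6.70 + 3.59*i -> [-6.7, -3.11, 0.48, 4.07, 7.66]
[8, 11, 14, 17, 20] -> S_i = 8 + 3*i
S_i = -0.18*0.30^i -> [-0.18, -0.05, -0.02, -0.0, -0.0]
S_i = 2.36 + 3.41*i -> [2.36, 5.77, 9.18, 12.59, 16.0]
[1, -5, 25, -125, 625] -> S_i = 1*-5^i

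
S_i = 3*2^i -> [3, 6, 12, 24, 48]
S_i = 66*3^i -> [66, 198, 594, 1782, 5346]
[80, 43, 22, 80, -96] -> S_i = Random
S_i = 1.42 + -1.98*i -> [1.42, -0.56, -2.54, -4.52, -6.5]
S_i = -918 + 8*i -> [-918, -910, -902, -894, -886]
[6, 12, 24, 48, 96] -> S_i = 6*2^i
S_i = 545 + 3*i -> [545, 548, 551, 554, 557]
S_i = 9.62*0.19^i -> [9.62, 1.83, 0.35, 0.07, 0.01]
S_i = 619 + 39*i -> [619, 658, 697, 736, 775]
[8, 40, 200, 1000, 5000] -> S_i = 8*5^i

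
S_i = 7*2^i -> [7, 14, 28, 56, 112]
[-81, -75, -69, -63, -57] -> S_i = -81 + 6*i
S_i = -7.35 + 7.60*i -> [-7.35, 0.25, 7.85, 15.45, 23.05]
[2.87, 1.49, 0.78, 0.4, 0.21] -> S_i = 2.87*0.52^i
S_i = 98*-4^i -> [98, -392, 1568, -6272, 25088]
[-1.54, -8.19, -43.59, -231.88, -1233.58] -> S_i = -1.54*5.32^i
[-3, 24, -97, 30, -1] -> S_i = Random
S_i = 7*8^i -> [7, 56, 448, 3584, 28672]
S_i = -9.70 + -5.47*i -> [-9.7, -15.17, -20.64, -26.11, -31.58]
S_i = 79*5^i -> [79, 395, 1975, 9875, 49375]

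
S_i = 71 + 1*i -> [71, 72, 73, 74, 75]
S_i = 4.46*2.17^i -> [4.46, 9.68, 21.0, 45.57, 98.89]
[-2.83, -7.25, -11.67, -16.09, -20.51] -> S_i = -2.83 + -4.42*i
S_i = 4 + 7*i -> [4, 11, 18, 25, 32]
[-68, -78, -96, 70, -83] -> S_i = Random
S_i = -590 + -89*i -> [-590, -679, -768, -857, -946]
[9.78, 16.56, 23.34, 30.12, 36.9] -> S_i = 9.78 + 6.78*i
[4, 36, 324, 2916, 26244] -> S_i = 4*9^i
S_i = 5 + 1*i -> [5, 6, 7, 8, 9]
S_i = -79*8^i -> [-79, -632, -5056, -40448, -323584]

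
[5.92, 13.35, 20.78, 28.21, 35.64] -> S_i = 5.92 + 7.43*i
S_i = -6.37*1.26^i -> [-6.37, -8.03, -10.11, -12.74, -16.06]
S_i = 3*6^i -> [3, 18, 108, 648, 3888]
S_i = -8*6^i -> [-8, -48, -288, -1728, -10368]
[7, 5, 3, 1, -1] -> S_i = 7 + -2*i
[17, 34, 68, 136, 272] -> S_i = 17*2^i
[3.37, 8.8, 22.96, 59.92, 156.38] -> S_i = 3.37*2.61^i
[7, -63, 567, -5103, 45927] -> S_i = 7*-9^i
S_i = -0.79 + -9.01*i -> [-0.79, -9.8, -18.81, -27.82, -36.83]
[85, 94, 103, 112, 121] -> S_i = 85 + 9*i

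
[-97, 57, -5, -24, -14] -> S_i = Random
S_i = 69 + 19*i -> [69, 88, 107, 126, 145]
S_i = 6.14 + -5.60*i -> [6.14, 0.54, -5.06, -10.66, -16.26]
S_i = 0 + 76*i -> [0, 76, 152, 228, 304]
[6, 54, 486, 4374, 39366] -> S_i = 6*9^i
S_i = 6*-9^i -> [6, -54, 486, -4374, 39366]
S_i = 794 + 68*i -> [794, 862, 930, 998, 1066]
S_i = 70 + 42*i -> [70, 112, 154, 196, 238]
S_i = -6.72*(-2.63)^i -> [-6.72, 17.67, -46.48, 122.25, -321.51]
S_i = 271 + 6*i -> [271, 277, 283, 289, 295]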